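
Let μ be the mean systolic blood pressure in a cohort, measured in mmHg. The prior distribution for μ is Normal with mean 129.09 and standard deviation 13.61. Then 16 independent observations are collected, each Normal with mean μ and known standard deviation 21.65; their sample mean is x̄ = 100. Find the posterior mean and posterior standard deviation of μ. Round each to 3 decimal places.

Posterior mean ≈ 103.972; posterior SD ≈ 5.029

With known σ, the Normal prior is conjugate. Weight on the data is w = (n/σ²)/(n/σ² + 1/τ₀²) = 0.0341353/(0.0341353+0.00539863) = 0.86344.
Posterior mean = w·x̄ + (1−w)·μ₀ = 0.86344·100 + 0.13656·129.09 = 103.972. Posterior variance = 1/(0.0341353+0.00539863) = 25.2947, so SD = 5.029.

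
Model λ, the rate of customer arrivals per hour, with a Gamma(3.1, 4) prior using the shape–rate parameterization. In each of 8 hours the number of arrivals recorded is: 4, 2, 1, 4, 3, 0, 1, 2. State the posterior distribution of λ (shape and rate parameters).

Posterior: Gamma(shape=20.1, rate=12)

The Poisson likelihood adds the total count to the shape and the number of exposure periods to the rate. Here ∑xᵢ = 17 and n = 8, so shape 3.1→20.1 and rate 4→12.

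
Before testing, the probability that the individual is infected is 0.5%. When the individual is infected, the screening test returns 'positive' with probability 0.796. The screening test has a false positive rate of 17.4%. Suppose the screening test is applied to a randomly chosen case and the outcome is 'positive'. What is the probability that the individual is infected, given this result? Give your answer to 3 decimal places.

Let H be the event that the individual is infected. P(H) = 0.005, so P(¬H) = 0.995. With E the 'positive' result, P(E|H) = 0.796 and P(E|¬H) = 0.174.
P(E) = 0.796·0.005 + 0.174·0.995 = 0.0039800 + 0.17313 = 0.17711.
By Bayes' theorem, P(H|E) = 0.0039800 / 0.17711 = 0.022.

P(H | E) ≈ 0.022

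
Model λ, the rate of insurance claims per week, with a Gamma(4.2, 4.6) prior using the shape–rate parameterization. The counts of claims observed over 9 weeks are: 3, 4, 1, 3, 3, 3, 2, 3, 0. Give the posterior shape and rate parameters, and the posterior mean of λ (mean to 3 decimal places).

Posterior: Gamma(shape=26.2, rate=13.6); mean ≈ 1.926

The Poisson likelihood adds the total count to the shape and the number of exposure periods to the rate. Here ∑xᵢ = 22 and n = 9, so shape 4.2→26.2 and rate 4.6→13.6.
E[λ | data] = 26.2/13.6 = 1.926.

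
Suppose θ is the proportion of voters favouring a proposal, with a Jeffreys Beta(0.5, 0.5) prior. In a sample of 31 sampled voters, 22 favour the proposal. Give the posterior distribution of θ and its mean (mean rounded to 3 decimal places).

Posterior: Beta(22.5, 9.5); mean ≈ 0.703

Observing 22 successes and 9 failures updates Beta(0.5, 0.5) by adding the success and failure counts to the two shape parameters: α = 0.5+22 = 22.5, β = 0.5+9 = 9.5.
E[θ | data] = 22.5/(22.5+9.5) = 0.703.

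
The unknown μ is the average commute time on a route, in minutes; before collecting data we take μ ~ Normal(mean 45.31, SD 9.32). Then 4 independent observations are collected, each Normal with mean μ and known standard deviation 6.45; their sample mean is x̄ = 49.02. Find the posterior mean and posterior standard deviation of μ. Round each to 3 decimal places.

Prior precision 1/τ₀² = 1/9.32² = 0.0115125; data precision n/σ² = 4/6.45² = 0.0961481.
Posterior precision = 0.0115125 + 0.0961481 = 0.107661, giving posterior SD = 1/√0.107661 = 3.048.
Posterior mean = (0.0115125·45.31 + 0.0961481·49.02) / 0.107661 = 48.623.

Posterior mean ≈ 48.623; posterior SD ≈ 3.048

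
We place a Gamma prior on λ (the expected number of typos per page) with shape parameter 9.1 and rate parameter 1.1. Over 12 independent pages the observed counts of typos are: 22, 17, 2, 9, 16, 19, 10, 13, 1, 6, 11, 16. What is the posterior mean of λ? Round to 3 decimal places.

Total count ∑xᵢ = 142 over n = 12 pages.
Gamma is conjugate to the Poisson likelihood: posterior is Gamma(shape = 9.1+142 = 151.1, rate = 1.1+12 = 13.1).
Posterior mean = shape/rate = 151.1/13.1 = 11.534.

Posterior mean ≈ 11.534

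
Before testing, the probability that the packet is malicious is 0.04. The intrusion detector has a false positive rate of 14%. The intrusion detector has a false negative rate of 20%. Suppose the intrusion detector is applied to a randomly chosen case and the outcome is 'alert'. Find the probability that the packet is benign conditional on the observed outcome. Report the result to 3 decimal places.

P(¬H | E) ≈ 0.808

Let H be the event that the packet is malicious. P(H) = 0.04, so P(¬H) = 0.96. With E the 'alert' result, P(E|H) = 0.8 and P(E|¬H) = 0.14.
P(E) = 0.8·0.04 + 0.14·0.96 = 0.032000 + 0.13440 = 0.16640.
By Bayes' theorem, P(H|E) = 0.032000 / 0.16640 = 0.192. Hence P(¬H|E) = 1 − 0.192 = 0.808.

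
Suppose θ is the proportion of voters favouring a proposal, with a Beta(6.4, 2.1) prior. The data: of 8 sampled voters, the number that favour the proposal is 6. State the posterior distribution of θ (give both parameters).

The binomial likelihood is conjugate to the Beta prior: with 6 successes and 2 failures, the posterior is Beta(6.4+6, 2.1+2) = Beta(12.4, 4.1).

Posterior: Beta(12.4, 4.1)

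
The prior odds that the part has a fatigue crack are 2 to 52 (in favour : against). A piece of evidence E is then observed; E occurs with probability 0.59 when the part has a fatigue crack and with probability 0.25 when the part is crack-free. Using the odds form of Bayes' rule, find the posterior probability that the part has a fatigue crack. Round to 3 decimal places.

Prior odds = 2/52 = 0.038462.
Likelihood ratio for E = 0.59/0.25 = 2.3600.
Posterior odds = prior odds × LR = 0.090769.
Posterior probability = odds/(1+odds) = 0.090769/1.0908 = 0.083.

Posterior probability ≈ 0.083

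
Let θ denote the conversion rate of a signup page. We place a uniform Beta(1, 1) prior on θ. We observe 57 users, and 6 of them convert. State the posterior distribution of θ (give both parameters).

Posterior: Beta(7, 52)

Observing 6 successes and 51 failures updates Beta(1, 1) by adding the success and failure counts to the two shape parameters: α = 1+6 = 7, β = 1+51 = 52.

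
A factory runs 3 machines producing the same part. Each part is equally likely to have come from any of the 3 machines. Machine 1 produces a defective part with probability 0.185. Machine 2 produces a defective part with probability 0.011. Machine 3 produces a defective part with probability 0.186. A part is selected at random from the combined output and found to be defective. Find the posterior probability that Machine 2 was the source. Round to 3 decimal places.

Tabulate prior·likelihood by source: [1] prior 0.333333, lik 0.185, product 0.06167; [2] prior 0.333333, lik 0.011, product 0.003667; [3] prior 0.333333, lik 0.186, product 0.06200.
Normalizing constant = 0.12733; the posterior for Machine 2 is its product over the sum, 0.003667/0.12733 = 0.029.

Posterior probability ≈ 0.029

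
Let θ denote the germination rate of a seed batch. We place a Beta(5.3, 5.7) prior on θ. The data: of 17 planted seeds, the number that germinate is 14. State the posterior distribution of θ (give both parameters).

Posterior: Beta(19.3, 8.7)

Observing 14 successes and 3 failures updates Beta(5.3, 5.7) by adding the success and failure counts to the two shape parameters: α = 5.3+14 = 19.3, β = 5.7+3 = 8.7.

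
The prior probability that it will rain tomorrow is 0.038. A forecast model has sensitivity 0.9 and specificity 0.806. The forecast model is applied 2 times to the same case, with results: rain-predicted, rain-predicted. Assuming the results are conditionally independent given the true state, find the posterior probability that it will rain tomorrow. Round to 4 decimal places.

Posterior P(H) ≈ 0.4595

With H the event that it will rain tomorrow, the joint likelihood of the observed sequence is P(data|H) = 0.9·0.9 = 0.81000 and P(data|¬H) = 0.194·0.194 = 0.037636.
Bayes: P(H|data) = 0.038·0.81000 / (0.038·0.81000 + 0.962·0.037636) = 0.030780/0.066986 = 0.4595.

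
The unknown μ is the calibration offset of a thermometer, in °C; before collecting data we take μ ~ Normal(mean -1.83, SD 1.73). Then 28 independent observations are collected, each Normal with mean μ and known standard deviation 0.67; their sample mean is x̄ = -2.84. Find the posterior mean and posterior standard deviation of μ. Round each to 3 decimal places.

With known σ, the Normal prior is conjugate. Weight on the data is w = (n/σ²)/(n/σ² + 1/τ₀²) = 62.3747/(62.3747+0.334124) = 0.99467.
Posterior mean = w·x̄ + (1−w)·μ₀ = 0.99467·-2.84 + 0.0053282·-1.83 = -2.835. Posterior variance = 1/(62.3747+0.334124) = 0.0159467, so SD = 0.126.

Posterior mean ≈ -2.835; posterior SD ≈ 0.126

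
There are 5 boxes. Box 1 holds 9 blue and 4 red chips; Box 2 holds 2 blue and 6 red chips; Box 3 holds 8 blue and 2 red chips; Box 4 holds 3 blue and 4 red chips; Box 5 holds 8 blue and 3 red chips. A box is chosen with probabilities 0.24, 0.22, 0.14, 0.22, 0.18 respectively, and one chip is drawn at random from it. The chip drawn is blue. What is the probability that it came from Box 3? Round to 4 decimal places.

Posterior probability ≈ 0.2006

P(blue|Box 1) = 0.6923; P(blue|Box 2) = 0.25; P(blue|Box 3) = 0.8; P(blue|Box 4) = 0.4286; P(blue|Box 5) = 0.7273.
Prior × likelihood for each source: 0.24·0.6923=0.1662, 0.22·0.25=0.05500, 0.14·0.8=0.1120, 0.22·0.4286=0.09429, 0.18·0.7273=0.1309. Summing gives P(blue) = 0.55835.
P(Box 3 | blue) = 0.1120 / 0.55835 = 0.2006.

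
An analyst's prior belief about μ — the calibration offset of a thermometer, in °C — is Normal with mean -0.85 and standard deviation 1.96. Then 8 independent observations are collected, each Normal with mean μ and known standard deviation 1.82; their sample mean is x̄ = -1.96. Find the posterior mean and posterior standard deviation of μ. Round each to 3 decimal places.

With known σ, the Normal prior is conjugate. Weight on the data is w = (n/σ²)/(n/σ² + 1/τ₀²) = 2.41517/(2.41517+0.260308) = 0.90271.
Posterior mean = w·x̄ + (1−w)·μ₀ = 0.90271·-1.96 + 0.097294·-0.85 = -1.852. Posterior variance = 1/(2.41517+0.260308) = 0.373765, so SD = 0.611.

Posterior mean ≈ -1.852; posterior SD ≈ 0.611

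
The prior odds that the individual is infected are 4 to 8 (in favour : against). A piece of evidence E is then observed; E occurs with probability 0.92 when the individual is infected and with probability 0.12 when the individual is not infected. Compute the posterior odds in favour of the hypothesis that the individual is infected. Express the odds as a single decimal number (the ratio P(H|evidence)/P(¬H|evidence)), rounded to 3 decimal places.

Posterior odds ≈ 3.833

Prior odds = 4/8 = 0.50000.
Likelihood ratio for E = 0.92/0.12 = 7.6667.
Posterior odds = prior odds × LR = 3.8333.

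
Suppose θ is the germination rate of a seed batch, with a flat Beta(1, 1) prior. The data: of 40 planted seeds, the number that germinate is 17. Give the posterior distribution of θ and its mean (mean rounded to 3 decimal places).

Observing 17 successes and 23 failures updates Beta(1, 1) by adding the success and failure counts to the two shape parameters: α = 1+17 = 18, β = 1+23 = 24.
E[θ | data] = 18/(18+24) = 0.429.

Posterior: Beta(18, 24); mean ≈ 0.429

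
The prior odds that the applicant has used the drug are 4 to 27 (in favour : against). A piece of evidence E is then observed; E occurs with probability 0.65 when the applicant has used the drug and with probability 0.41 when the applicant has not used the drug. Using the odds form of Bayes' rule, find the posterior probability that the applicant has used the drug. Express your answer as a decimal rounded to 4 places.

Prior odds = 4/27 = 0.14815.
Likelihood ratio for E = 0.65/0.41 = 1.5854.
Posterior odds = prior odds × LR = 0.23487.
Posterior probability = odds/(1+odds) = 0.23487/1.2349 = 0.1902.

Posterior probability ≈ 0.1902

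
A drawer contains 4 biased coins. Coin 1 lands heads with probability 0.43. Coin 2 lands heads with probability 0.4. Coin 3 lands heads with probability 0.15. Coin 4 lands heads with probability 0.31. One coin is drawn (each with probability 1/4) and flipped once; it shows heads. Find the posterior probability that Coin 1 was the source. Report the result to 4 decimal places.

Posterior probability ≈ 0.3333

Tabulate prior·likelihood by source: [1] prior 0.25, lik 0.43, product 0.1075; [2] prior 0.25, lik 0.4, product 0.1000; [3] prior 0.25, lik 0.15, product 0.03750; [4] prior 0.25, lik 0.31, product 0.07750.
Normalizing constant = 0.32250; the posterior for Coin 1 is its product over the sum, 0.1075/0.32250 = 0.3333.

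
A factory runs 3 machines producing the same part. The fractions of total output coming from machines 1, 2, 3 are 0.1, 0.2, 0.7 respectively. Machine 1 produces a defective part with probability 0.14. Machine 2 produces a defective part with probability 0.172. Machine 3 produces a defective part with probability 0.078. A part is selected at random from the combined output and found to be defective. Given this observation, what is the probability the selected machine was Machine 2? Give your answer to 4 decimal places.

Tabulate prior·likelihood by source: [1] prior 0.1, lik 0.14, product 0.01400; [2] prior 0.2, lik 0.172, product 0.03440; [3] prior 0.7, lik 0.078, product 0.05460.
Normalizing constant = 0.10300; the posterior for Machine 2 is its product over the sum, 0.03440/0.10300 = 0.3340.

Posterior probability ≈ 0.3340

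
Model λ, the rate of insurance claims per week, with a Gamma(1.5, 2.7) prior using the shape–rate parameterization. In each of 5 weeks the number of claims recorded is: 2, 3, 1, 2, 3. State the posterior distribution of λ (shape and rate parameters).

Posterior: Gamma(shape=12.5, rate=7.7)

The Poisson likelihood adds the total count to the shape and the number of exposure periods to the rate. Here ∑xᵢ = 11 and n = 5, so shape 1.5→12.5 and rate 2.7→7.7.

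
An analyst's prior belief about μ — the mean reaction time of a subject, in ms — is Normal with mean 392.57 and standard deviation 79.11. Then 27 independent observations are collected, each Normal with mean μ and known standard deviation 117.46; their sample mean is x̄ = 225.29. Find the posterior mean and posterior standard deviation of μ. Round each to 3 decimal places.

With known σ, the Normal prior is conjugate. Weight on the data is w = (n/σ²)/(n/σ² + 1/τ₀²) = 0.00195697/(0.00195697+0.00015979) = 0.92451.
Posterior mean = w·x̄ + (1−w)·μ₀ = 0.92451·225.29 + 0.075486·392.57 = 237.917. Posterior variance = 1/(0.00195697+0.00015979) = 472.422, so SD = 21.735.

Posterior mean ≈ 237.917; posterior SD ≈ 21.735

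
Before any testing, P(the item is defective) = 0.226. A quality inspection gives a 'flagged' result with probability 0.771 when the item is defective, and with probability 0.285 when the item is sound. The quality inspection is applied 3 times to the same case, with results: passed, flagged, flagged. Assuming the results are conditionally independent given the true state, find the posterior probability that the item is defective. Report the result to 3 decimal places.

Let H be the event that the item is defective; start with P(H) = 0.226. P('flagged'|H) = 0.771, P('flagged'|¬H) = 0.285.
Update on result 1 ('passed'): P(H) ← 0.229·0.2260 / (0.229·0.2260 + 0.715·0.7740) = 0.051754/0.60516 = 0.0855.
Update on result 2 ('flagged'): P(H) ← 0.771·0.0855 / (0.771·0.0855 + 0.285·0.9145) = 0.065936/0.32656 = 0.2019.
Update on result 3 ('flagged'): P(H) ← 0.771·0.2019 / (0.771·0.2019 + 0.285·0.7981) = 0.15567/0.38313 = 0.4063.

Posterior P(H) ≈ 0.406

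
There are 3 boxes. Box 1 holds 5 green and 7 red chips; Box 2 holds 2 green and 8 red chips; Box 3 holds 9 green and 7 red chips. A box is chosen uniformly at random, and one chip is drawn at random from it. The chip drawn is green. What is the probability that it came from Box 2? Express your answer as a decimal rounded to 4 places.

Tabulate prior·likelihood by source: [1] prior 0.333333, lik 0.4167, product 0.1389; [2] prior 0.333333, lik 0.2, product 0.06667; [3] prior 0.333333, lik 0.5625, product 0.1875.
Normalizing constant = 0.39306; the posterior for Box 2 is its product over the sum, 0.06667/0.39306 = 0.1696.

Posterior probability ≈ 0.1696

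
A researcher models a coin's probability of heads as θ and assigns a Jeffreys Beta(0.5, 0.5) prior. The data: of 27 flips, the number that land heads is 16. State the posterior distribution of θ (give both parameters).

Posterior: Beta(16.5, 11.5)

Observing 16 successes and 11 failures updates Beta(0.5, 0.5) by adding the success and failure counts to the two shape parameters: α = 0.5+16 = 16.5, β = 0.5+11 = 11.5.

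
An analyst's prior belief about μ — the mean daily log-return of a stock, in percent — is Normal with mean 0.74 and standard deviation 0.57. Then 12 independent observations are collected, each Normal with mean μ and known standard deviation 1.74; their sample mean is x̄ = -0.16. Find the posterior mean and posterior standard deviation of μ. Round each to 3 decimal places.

Posterior mean ≈ 0.233; posterior SD ≈ 0.377

Prior precision 1/τ₀² = 1/0.57² = 3.07787; data precision n/σ² = 12/1.74² = 3.96354.
Posterior precision = 3.07787 + 3.96354 = 7.04141, giving posterior SD = 1/√7.04141 = 0.377.
Posterior mean = (3.07787·0.74 + 3.96354·-0.16) / 7.04141 = 0.233.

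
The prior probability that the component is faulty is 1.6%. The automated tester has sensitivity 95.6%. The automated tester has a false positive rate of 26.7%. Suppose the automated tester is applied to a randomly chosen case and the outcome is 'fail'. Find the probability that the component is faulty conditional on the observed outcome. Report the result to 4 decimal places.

P(H | E) ≈ 0.0550

Let H be the event that the component is faulty. P(H) = 0.016, so P(¬H) = 0.984. With E the 'fail' result, P(E|H) = 0.956 and P(E|¬H) = 0.267.
P(E) = 0.956·0.016 + 0.267·0.984 = 0.015296 + 0.26273 = 0.27802.
By Bayes' theorem, P(H|E) = 0.015296 / 0.27802 = 0.0550.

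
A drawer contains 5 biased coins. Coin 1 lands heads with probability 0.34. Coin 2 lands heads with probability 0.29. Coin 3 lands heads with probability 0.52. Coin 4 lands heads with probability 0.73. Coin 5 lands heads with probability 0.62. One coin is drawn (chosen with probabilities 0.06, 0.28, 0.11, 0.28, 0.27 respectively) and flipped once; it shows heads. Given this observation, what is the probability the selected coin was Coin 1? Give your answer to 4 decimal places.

Posterior probability ≈ 0.0384

Tabulate prior·likelihood by source: [1] prior 0.06, lik 0.34, product 0.02040; [2] prior 0.28, lik 0.29, product 0.08120; [3] prior 0.11, lik 0.52, product 0.05720; [4] prior 0.28, lik 0.73, product 0.2044; [5] prior 0.27, lik 0.62, product 0.1674.
Normalizing constant = 0.53060; the posterior for Coin 1 is its product over the sum, 0.02040/0.53060 = 0.0384.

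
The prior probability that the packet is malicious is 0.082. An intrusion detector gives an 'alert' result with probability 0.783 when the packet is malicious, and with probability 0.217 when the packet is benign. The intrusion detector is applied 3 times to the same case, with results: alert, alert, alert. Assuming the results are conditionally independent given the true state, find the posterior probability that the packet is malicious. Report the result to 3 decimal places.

Let H be the event that the packet is malicious; start with P(H) = 0.082. P('alert'|H) = 0.783, P('alert'|¬H) = 0.217.
Update on result 1 ('alert'): P(H) ← 0.783·0.0820 / (0.783·0.0820 + 0.217·0.9180) = 0.064206/0.26341 = 0.2437.
Update on result 2 ('alert'): P(H) ← 0.783·0.2437 / (0.783·0.2437 + 0.217·0.7563) = 0.19085/0.35496 = 0.5377.
Update on result 3 ('alert'): P(H) ← 0.783·0.5377 / (0.783·0.5377 + 0.217·0.4623) = 0.42100/0.52132 = 0.8076.

Posterior P(H) ≈ 0.808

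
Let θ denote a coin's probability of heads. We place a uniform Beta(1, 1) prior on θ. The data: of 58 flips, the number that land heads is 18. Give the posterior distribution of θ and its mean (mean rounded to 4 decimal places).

Posterior: Beta(19, 41); mean ≈ 0.3167

The binomial likelihood is conjugate to the Beta prior: with 18 successes and 40 failures, the posterior is Beta(1+18, 1+40) = Beta(19, 41).
Posterior mean = α/(α+β) = 19/60 = 0.3167.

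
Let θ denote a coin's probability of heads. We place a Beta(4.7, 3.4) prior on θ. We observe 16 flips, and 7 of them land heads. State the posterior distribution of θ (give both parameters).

The binomial likelihood is conjugate to the Beta prior: with 7 successes and 9 failures, the posterior is Beta(4.7+7, 3.4+9) = Beta(11.7, 12.4).

Posterior: Beta(11.7, 12.4)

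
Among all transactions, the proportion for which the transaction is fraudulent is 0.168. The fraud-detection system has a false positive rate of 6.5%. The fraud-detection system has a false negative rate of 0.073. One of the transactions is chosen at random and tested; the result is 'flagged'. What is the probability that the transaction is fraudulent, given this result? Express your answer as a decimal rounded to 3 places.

P(H | E) ≈ 0.742

Let H be the event that the transaction is fraudulent. P(H) = 0.168, so P(¬H) = 0.832. With E the 'flagged' result, P(E|H) = 0.927 and P(E|¬H) = 0.065.
P(E) = 0.927·0.168 + 0.065·0.832 = 0.15574 + 0.054080 = 0.20982.
By Bayes' theorem, P(H|E) = 0.15574 / 0.20982 = 0.742.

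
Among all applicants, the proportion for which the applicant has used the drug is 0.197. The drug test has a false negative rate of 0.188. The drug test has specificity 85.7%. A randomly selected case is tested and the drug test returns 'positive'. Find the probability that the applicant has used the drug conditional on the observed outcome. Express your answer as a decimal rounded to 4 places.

Write H for 'the applicant has used the drug'. Prior odds H:¬H = 0.197/0.803 = 0.24533. For the 'positive' outcome, the likelihood ratio is 0.812/0.143 = 5.6783.
Posterior odds = 0.24533 × 5.6783 = 1.3931, so P(H|E) = 1.3931/(1+1.3931) = 0.5821.

P(H | E) ≈ 0.5821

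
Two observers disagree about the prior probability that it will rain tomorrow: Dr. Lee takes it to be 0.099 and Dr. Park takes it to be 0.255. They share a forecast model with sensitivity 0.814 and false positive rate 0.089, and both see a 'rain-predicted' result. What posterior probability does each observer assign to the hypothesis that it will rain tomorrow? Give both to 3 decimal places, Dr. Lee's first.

Dr. Lee: 0.501; Dr. Park: 0.758

The likelihood ratio for a 'rain-predicted' result is 0.814/0.089 = 9.1461.
Dr. Lee: prior odds 0.099/0.901 = 0.10988; posterior odds 1.0050; posterior probability 0.501.
Dr. Park: prior odds 0.255/0.745 = 0.34228; posterior odds 3.1305; posterior probability 0.758.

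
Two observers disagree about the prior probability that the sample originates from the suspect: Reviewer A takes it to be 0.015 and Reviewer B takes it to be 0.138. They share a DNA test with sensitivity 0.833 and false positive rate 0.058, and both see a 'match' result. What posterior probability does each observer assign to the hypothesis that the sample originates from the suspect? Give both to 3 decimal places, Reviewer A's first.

P('+'|H) = 0.833, P('+'|¬H) = 0.058.
Reviewer A: numerator 0.833·0.015 = 0.012495; evidence = 0.012495+0.058·0.985 = 0.069625; posterior = 0.179.
Reviewer B: numerator 0.833·0.138 = 0.11495; evidence = 0.11495+0.058·0.862 = 0.16495; posterior = 0.697.

Reviewer A: 0.179; Reviewer B: 0.697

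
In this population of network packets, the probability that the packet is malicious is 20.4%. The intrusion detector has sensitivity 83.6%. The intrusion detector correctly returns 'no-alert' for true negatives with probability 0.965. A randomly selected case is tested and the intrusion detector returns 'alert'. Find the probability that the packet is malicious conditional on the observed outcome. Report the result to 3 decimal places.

P(H | E) ≈ 0.860

Write H for 'the packet is malicious'. Prior odds H:¬H = 0.204/0.796 = 0.25628. For the 'alert' outcome, the likelihood ratio is 0.836/0.035 = 23.886.
Posterior odds = 0.25628 × 23.886 = 6.1215, so P(H|E) = 6.1215/(1+6.1215) = 0.860.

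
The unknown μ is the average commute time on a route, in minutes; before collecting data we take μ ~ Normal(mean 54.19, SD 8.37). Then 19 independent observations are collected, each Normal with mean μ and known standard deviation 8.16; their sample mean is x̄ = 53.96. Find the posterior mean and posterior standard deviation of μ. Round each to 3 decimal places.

Posterior mean ≈ 53.971; posterior SD ≈ 1.827

Prior precision 1/τ₀² = 1/8.37² = 0.0142741; data precision n/σ² = 19/8.16² = 0.285347.
Posterior precision = 0.0142741 + 0.285347 = 0.299621, giving posterior SD = 1/√0.299621 = 1.827.
Posterior mean = (0.0142741·54.19 + 0.285347·53.96) / 0.299621 = 53.971.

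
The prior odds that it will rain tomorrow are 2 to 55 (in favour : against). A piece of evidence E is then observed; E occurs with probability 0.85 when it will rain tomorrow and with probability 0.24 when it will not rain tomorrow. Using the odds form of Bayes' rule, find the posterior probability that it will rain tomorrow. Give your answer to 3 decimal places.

Prior odds = 2/55 = 0.036364. In log-odds, ln(0.036364) = -3.3142.
Add log likelihood ratio: ln(3.5417) = 1.2646.
Posterior log-odds = -2.0496, so posterior odds = exp(-2.0496) = 0.12879. Converting, P(H|E) = 0.12879/1.1288 = 0.114.

Posterior probability ≈ 0.114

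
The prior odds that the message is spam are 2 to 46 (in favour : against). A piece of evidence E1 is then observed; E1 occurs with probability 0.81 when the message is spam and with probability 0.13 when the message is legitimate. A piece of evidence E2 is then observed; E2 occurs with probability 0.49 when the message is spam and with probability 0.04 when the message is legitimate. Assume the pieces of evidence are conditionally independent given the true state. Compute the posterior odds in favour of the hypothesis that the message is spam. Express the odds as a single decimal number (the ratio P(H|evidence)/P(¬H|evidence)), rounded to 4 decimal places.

Posterior odds ≈ 3.3186

Prior odds = 2/46 = 0.043478.
Likelihood ratio for E1 = 0.81/0.13 = 6.2308.
Likelihood ratio for E2 = 0.49/0.04 = 12.250.
Posterior odds = prior odds × LR₁ × LR₂ = 3.3186.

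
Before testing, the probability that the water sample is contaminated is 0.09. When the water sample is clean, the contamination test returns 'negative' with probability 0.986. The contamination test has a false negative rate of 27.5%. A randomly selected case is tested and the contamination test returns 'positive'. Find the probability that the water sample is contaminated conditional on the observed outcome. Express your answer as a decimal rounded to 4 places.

Let H be the event that the water sample is contaminated. P(H) = 0.09, so P(¬H) = 0.91. With E the 'positive' result, P(E|H) = 0.725 and P(E|¬H) = 0.014.
P(E) = 0.725·0.09 + 0.014·0.91 = 0.065250 + 0.012740 = 0.077990.
By Bayes' theorem, P(H|E) = 0.065250 / 0.077990 = 0.8366.

P(H | E) ≈ 0.8366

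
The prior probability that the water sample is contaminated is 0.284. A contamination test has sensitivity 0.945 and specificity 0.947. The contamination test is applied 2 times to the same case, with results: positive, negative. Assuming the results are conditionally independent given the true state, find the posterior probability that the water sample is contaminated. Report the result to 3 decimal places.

With H the event that the water sample is contaminated, the joint likelihood of the observed sequence is P(data|H) = 0.945·0.055 = 0.051975 and P(data|¬H) = 0.053·0.947 = 0.050191.
Bayes: P(H|data) = 0.284·0.051975 / (0.284·0.051975 + 0.716·0.050191) = 0.014761/0.050698 = 0.2912.

Posterior P(H) ≈ 0.291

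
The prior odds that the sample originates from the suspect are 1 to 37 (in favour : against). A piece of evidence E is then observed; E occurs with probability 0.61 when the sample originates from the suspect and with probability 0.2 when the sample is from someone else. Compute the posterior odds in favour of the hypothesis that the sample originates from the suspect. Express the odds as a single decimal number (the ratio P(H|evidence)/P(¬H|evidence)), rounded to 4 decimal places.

Posterior odds ≈ 0.0824

Prior odds = 1/37 = 0.027027.
Likelihood ratio for E = 0.61/0.2 = 3.0500.
Posterior odds = prior odds × LR = 0.082432.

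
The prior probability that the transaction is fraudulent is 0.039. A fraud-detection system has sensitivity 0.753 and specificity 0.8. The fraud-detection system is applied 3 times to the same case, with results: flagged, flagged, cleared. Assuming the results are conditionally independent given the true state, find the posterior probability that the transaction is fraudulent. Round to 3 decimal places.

Posterior P(H) ≈ 0.151

With H the event that the transaction is fraudulent, the joint likelihood of the observed sequence is P(data|H) = 0.753·0.753·0.247 = 0.14005 and P(data|¬H) = 0.2·0.2·0.8 = 0.032000.
Bayes: P(H|data) = 0.039·0.14005 / (0.039·0.14005 + 0.961·0.032000) = 0.0054620/0.036214 = 0.1508.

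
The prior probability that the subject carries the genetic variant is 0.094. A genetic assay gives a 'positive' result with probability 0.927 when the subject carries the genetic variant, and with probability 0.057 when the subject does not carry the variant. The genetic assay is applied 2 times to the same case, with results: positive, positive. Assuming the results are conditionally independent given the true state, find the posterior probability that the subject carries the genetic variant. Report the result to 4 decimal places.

With H the event that the subject carries the genetic variant, the joint likelihood of the observed sequence is P(data|H) = 0.927·0.927 = 0.85933 and P(data|¬H) = 0.057·0.057 = 0.0032490.
Bayes: P(H|data) = 0.094·0.85933 / (0.094·0.85933 + 0.906·0.0032490) = 0.080777/0.083721 = 0.9648.

Posterior P(H) ≈ 0.9648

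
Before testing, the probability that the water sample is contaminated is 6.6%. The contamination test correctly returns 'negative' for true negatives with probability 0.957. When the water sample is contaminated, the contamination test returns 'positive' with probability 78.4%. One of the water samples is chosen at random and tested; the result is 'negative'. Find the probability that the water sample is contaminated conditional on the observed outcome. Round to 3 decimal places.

Let H be the event that the water sample is contaminated. P(H) = 0.066, so P(¬H) = 0.934. With E the 'negative' result, P(E|H) = 0.216 and P(E|¬H) = 0.957.
P(E) = 0.216·0.066 + 0.957·0.934 = 0.014256 + 0.89384 = 0.90809.
By Bayes' theorem, P(H|E) = 0.014256 / 0.90809 = 0.016.

P(H | E) ≈ 0.016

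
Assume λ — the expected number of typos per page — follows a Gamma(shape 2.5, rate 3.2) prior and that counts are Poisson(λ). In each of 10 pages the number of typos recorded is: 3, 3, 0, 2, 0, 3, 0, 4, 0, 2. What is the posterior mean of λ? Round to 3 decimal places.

The Poisson likelihood adds the total count to the shape and the number of exposure periods to the rate. Here ∑xᵢ = 17 and n = 10, so shape 2.5→19.5 and rate 3.2→13.2.
E[λ | data] = 19.5/13.2 = 1.477.

Posterior mean ≈ 1.477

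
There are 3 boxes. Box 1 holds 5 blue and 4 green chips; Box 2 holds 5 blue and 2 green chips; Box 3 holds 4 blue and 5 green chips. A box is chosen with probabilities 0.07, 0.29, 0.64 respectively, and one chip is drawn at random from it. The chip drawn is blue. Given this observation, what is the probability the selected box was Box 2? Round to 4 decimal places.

P(blue|Box 1) = 0.5556; P(blue|Box 2) = 0.7143; P(blue|Box 3) = 0.4444.
Prior × likelihood for each source: 0.07·0.5556=0.03889, 0.29·0.7143=0.2071, 0.64·0.4444=0.2844. Summing gives P(blue) = 0.53048.
P(Box 2 | blue) = 0.2071 / 0.53048 = 0.3905.

Posterior probability ≈ 0.3905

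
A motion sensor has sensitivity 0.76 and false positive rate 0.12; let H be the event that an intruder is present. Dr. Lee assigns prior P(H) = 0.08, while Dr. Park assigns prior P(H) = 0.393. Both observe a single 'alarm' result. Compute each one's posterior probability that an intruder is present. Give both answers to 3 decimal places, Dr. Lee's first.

The likelihood ratio for an 'alarm' result is 0.76/0.12 = 6.3333.
Dr. Lee: prior odds 0.08/0.92 = 0.086957; posterior odds 0.55072; posterior probability 0.355.
Dr. Park: prior odds 0.393/0.607 = 0.64745; posterior odds 4.1005; posterior probability 0.804.

Dr. Lee: 0.355; Dr. Park: 0.804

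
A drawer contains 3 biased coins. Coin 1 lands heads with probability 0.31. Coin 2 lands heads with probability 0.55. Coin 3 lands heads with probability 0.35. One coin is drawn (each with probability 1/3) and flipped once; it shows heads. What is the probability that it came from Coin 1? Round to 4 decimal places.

Posterior probability ≈ 0.2562

Tabulate prior·likelihood by source: [1] prior 0.333333, lik 0.31, product 0.1033; [2] prior 0.333333, lik 0.55, product 0.1833; [3] prior 0.333333, lik 0.35, product 0.1167.
Normalizing constant = 0.40333; the posterior for Coin 1 is its product over the sum, 0.1033/0.40333 = 0.2562.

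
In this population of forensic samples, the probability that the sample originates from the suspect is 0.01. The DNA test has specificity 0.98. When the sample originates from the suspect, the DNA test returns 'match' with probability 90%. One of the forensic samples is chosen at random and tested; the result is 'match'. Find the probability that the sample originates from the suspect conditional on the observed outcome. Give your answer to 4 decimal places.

P(H | E) ≈ 0.3125

Let H be the event that the sample originates from the suspect. P(H) = 0.01, so P(¬H) = 0.99. With E the 'match' result, P(E|H) = 0.9 and P(E|¬H) = 0.02.
P(E) = 0.9·0.01 + 0.02·0.99 = 0.0090000 + 0.019800 = 0.028800.
By Bayes' theorem, P(H|E) = 0.0090000 / 0.028800 = 0.3125.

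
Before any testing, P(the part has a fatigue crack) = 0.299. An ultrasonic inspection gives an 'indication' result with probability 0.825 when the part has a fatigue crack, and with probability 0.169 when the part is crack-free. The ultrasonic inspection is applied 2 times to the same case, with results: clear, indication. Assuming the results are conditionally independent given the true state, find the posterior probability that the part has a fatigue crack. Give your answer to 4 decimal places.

Let H be the event that the part has a fatigue crack; start with P(H) = 0.299. P('indication'|H) = 0.825, P('indication'|¬H) = 0.169.
Update on result 1 ('clear'): P(H) ← 0.175·0.2990 / (0.175·0.2990 + 0.831·0.7010) = 0.052325/0.63486 = 0.0824.
Update on result 2 ('indication'): P(H) ← 0.825·0.0824 / (0.825·0.0824 + 0.169·0.9176) = 0.067997/0.22307 = 0.3048.

Posterior P(H) ≈ 0.3048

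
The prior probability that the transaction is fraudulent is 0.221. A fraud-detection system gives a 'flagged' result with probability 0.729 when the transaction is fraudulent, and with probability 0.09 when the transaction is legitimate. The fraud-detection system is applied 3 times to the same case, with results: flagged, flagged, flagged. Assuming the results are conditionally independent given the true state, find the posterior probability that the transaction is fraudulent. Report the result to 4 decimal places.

With H the event that the transaction is fraudulent, the joint likelihood of the observed sequence is P(data|H) = 0.729·0.729·0.729 = 0.38742 and P(data|¬H) = 0.09·0.09·0.09 = 0.00072900.
Bayes: P(H|data) = 0.221·0.38742 / (0.221·0.38742 + 0.779·0.00072900) = 0.085620/0.086188 = 0.9934.

Posterior P(H) ≈ 0.9934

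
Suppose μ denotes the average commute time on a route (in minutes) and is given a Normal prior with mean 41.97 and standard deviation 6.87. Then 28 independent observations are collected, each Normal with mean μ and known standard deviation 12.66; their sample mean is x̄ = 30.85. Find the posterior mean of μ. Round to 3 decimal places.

Prior precision 1/τ₀² = 1/6.87² = 0.0211878; data precision n/σ² = 28/12.66² = 0.174699.
Posterior precision = 0.0211878 + 0.174699 = 0.195887.
Posterior mean = (0.0211878·41.97 + 0.174699·30.85) / 0.195887 = 32.053.

Posterior mean ≈ 32.053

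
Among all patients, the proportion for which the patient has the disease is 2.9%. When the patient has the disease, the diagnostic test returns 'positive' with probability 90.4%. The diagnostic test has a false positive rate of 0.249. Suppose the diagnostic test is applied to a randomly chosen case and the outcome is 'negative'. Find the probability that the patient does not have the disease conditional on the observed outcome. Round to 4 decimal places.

Write H for 'the patient has the disease'. Prior odds H:¬H = 0.029/0.971 = 0.029866. For the 'negative' outcome, the likelihood ratio is 0.096/0.751 = 0.12783.
Posterior odds = 0.029866 × 0.12783 = 0.0038178, so P(H|E) = 0.0038178/(1+0.0038178) = 0.0038. Then P(¬H|E) = 1 − 0.0038 = 0.9962.

P(¬H | E) ≈ 0.9962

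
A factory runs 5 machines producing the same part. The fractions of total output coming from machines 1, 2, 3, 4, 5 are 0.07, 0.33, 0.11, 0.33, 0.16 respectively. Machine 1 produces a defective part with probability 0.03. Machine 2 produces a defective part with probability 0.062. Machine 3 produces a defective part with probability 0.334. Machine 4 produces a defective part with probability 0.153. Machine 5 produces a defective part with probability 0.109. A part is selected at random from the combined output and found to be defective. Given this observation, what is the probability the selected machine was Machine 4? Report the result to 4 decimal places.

P(defective|M1) = 0.03; P(defective|M2) = 0.062; P(defective|M3) = 0.334; P(defective|M4) = 0.153; P(defective|M5) = 0.109.
Prior × likelihood for each source: 0.07·0.03=0.002100, 0.33·0.062=0.02046, 0.11·0.334=0.03674, 0.33·0.153=0.05049, 0.16·0.109=0.01744. Summing gives P(defective) = 0.12723.
P(Machine 4 | defective) = 0.05049 / 0.12723 = 0.3968.

Posterior probability ≈ 0.3968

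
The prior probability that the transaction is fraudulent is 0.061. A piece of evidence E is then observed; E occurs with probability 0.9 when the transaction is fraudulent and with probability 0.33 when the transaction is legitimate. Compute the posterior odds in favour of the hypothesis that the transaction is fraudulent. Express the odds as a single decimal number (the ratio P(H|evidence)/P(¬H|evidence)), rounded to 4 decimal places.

Prior odds = 0.061/(1−0.061) = 0.064963. In log-odds, ln(0.064963) = -2.7339.
Add log likelihood ratio: ln(2.7273) = 1.0033.
Posterior log-odds = -1.7306, so posterior odds = exp(-1.7306) = 0.17717.

Posterior odds ≈ 0.1772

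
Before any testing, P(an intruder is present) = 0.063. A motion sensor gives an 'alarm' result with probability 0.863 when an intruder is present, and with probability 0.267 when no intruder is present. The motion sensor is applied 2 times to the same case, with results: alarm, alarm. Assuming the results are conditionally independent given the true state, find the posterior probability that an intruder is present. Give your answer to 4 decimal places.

With H the event that an intruder is present, the joint likelihood of the observed sequence is P(data|H) = 0.863·0.863 = 0.74477 and P(data|¬H) = 0.267·0.267 = 0.071289.
Bayes: P(H|data) = 0.063·0.74477 / (0.063·0.74477 + 0.937·0.071289) = 0.046920/0.11372 = 0.4126.

Posterior P(H) ≈ 0.4126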